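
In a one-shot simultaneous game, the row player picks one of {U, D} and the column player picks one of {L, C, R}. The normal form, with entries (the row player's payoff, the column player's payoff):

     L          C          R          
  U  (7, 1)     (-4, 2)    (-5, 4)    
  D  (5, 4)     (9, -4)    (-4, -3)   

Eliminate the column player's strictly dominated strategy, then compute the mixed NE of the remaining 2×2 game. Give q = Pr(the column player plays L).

The column player's strategy C is strictly dominated by R: 4 > 2 and -3 > -4. Eliminate C.
For the row player to be willing to mix, the row player must be indifferent between U and D, which pins down the column player's mix.
  the row player's expected payoff from U: q·7 + (1−q)·(-5) = 12q - 5
  the row player's expected payoff from D: q·5 + (1−q)·(-4) = 9q - 4
  12q - 5 = 9q - 4  ⇒  3q = 1  ⇒  q = 1/3.

q = 1/3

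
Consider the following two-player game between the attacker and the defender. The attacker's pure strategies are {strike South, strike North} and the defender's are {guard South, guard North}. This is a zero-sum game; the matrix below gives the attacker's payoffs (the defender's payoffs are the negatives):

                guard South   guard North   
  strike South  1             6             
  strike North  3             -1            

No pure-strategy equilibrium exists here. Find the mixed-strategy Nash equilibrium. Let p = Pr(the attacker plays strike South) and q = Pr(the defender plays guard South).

Set the defender's expected payoff from guard South equal to that from guard North:
  the defender's expected payoff from guard South: p·(-1) + (1−p)·(-3) = 2p - 3
  the defender's expected payoff from guard North: p·(-6) + (1−p)·1 = -7p + 1
  2p - 3 = -7p + 1  ⇒  9p = 4  ⇒  p = 4/9.
Set the attacker's expected payoff from strike South equal to that from strike North:
  the attacker's expected payoff from strike South: q·1 + (1−q)·6 = -5q + 6
  the attacker's expected payoff from strike North: q·3 + (1−q)·(-1) = 4q - 1
  -5q + 6 = 4q - 1  ⇒  -9q = -7  ⇒  q = 7/9.

p = 4/9, q = 7/9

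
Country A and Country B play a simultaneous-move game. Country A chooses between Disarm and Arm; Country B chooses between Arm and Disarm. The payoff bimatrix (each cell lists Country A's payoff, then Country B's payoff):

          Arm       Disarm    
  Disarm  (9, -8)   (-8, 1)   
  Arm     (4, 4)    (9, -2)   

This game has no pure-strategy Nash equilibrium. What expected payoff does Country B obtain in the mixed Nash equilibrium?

Set Country B's expected payoff from Arm equal to that from Disarm:
  Country B's payoff from Arm: p·(-8) + (1−p)·4 = -12p + 4
  Country B's payoff from Disarm: p·1 + (1−p)·(-2) = 3p - 2
  -12p + 4 = 3p - 2  ⇒  -15p = -6  ⇒  p = 2/5.
At equilibrium Country B is indifferent across columns, so Country B's payoff equals the payoff from Arm: (2/5)·(-8) + (3/5)·4 = -4/5.

-4/5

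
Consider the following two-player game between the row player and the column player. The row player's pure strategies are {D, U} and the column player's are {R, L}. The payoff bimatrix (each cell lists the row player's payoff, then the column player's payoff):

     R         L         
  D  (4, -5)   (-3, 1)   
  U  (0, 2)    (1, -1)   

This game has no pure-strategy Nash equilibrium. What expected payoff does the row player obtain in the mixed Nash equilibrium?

In a mixed equilibrium the row player is indifferent between D and U; this condition fixes q.
  the row player's payoff from D: q·4 + (1−q)·(-3) = 7q - 3
  the row player's payoff from U: q·0 + (1−q)·1 = -q + 1
  7q - 3 = -q + 1  ⇒  8q = 4  ⇒  q = 1/2.
At equilibrium the row player is indifferent across rows, so the row player's payoff equals the payoff from D: (1/2)·4 + (1/2)·(-3) = 1/2.

1/2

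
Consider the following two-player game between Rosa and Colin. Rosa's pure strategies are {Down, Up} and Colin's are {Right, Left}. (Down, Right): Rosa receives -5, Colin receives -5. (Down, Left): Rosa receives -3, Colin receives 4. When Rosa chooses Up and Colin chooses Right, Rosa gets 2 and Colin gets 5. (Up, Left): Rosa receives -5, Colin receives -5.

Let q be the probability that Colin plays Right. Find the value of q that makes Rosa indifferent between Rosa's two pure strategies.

q = 2/9

Set Rosa's expected payoff from Down equal to that from Up:
  Rosa's payoff to Down: q·(-5) + (1−q)·(-3) = -2q - 3
  Rosa's payoff to Up: q·2 + (1−q)·(-5) = 7q - 5
  -2q - 3 = 7q - 5  ⇒  -9q = -2  ⇒  q = 2/9.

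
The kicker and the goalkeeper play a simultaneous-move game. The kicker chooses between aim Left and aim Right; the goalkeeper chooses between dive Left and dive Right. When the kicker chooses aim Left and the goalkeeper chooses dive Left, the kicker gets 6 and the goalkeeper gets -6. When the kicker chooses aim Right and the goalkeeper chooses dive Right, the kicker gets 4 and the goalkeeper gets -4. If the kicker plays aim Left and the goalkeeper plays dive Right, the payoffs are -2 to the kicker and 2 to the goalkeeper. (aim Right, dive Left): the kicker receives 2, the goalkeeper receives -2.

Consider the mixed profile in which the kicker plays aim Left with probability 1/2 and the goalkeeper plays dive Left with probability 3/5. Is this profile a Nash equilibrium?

Given the kicker's mix p = 1/2, the goalkeeper's payoff from dive Left is -4 but from dive Right is -1. The goalkeeper strictly prefers dive Right, so the goalkeeper would not mix.
So the proposed profile is not a Nash equilibrium.

No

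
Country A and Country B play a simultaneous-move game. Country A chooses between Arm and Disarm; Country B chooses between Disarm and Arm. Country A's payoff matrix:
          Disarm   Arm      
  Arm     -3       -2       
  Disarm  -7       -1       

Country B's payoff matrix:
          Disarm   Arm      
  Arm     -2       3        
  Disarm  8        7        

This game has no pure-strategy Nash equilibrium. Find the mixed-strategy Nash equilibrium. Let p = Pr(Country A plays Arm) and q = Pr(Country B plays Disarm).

In a mixed equilibrium Country B is indifferent between Disarm and Arm; this condition fixes p.
  Country B's payoff to Disarm: p·(-2) + (1−p)·8 = -10p + 8
  Country B's payoff to Arm: p·3 + (1−p)·7 = -4p + 7
  -10p + 8 = -4p + 7  ⇒  -6p = -1  ⇒  p = 1/6.
Set Country A's expected payoff from Arm equal to that from Disarm:
  Country A's payoff from Arm: q·(-3) + (1−q)·(-2) = -q - 2
  Country A's payoff from Disarm: q·(-7) + (1−q)·(-1) = -6q - 1
  -q - 2 = -6q - 1  ⇒  5q = 1  ⇒  q = 1/5.

p = 1/6, q = 1/5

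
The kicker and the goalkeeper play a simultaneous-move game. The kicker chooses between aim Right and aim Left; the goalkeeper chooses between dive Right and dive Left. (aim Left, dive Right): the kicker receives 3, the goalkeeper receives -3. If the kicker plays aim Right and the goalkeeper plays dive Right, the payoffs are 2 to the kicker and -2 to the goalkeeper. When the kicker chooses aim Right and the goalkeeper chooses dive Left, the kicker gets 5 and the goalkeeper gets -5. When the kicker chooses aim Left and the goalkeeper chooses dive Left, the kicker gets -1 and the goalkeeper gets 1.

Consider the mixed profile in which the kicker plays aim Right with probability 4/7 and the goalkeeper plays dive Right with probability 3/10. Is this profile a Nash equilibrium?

No

Given the goalkeeper's mix q = 3/10, the kicker's payoff from aim Right is 41/10 but from aim Left is 1/5. The kicker strictly prefers aim Right, so the kicker would not mix.
So the proposed profile is not a Nash equilibrium.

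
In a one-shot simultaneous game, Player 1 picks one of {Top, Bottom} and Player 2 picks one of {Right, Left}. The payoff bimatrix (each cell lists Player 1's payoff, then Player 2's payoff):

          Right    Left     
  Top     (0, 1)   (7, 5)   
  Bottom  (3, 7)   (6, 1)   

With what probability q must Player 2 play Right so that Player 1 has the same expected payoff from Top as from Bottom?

q = 1/4

Set Player 1's expected payoff from Top equal to that from Bottom:
  Player 1's expected payoff from Top: q·0 + (1−q)·7 = -7q + 7
  Player 1's expected payoff from Bottom: q·3 + (1−q)·6 = -3q + 6
  -7q + 7 = -3q + 6  ⇒  -4q = -1  ⇒  q = 1/4.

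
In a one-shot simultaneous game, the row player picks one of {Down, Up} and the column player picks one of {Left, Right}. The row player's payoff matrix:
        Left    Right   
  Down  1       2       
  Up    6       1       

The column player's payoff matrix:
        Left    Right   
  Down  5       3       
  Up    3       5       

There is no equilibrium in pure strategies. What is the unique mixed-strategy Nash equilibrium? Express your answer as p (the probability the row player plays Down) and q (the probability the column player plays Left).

The row player's mix must leave the column player indifferent between Left and Right.
  the column player's expected payoff from Left: p·5 + (1−p)·3 = 2p + 3
  the column player's expected payoff from Right: p·3 + (1−p)·5 = -2p + 5
  2p + 3 = -2p + 5  ⇒  4p = 2  ⇒  p = 1/2.
Set the row player's expected payoff from Down equal to that from Up:
  the row player's payoff from Down: q·1 + (1−q)·2 = -q + 2
  the row player's payoff from Up: q·6 + (1−q)·1 = 5q + 1
  -q + 2 = 5q + 1  ⇒  -6q = -1  ⇒  q = 1/6.

p = 1/2, q = 1/6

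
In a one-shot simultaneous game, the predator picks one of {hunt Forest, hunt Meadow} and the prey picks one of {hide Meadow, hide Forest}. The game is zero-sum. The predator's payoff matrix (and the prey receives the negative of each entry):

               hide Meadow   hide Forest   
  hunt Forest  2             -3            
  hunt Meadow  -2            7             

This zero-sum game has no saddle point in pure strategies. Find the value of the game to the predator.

v = 4/7

Set the predator's expected payoff from hunt Forest equal to that from hunt Meadow:
  the predator's payoff to hunt Forest: q·2 + (1−q)·(-3) = 5q - 3
  the predator's payoff to hunt Meadow: q·(-2) + (1−q)·7 = -9q + 7
  5q - 3 = -9q + 7  ⇒  14q = 10  ⇒  q = 5/7.
The value is the predator's expected payoff against this mix (using hunt Forest): (5/7)·2 + (2/7)·(-3) = 4/7.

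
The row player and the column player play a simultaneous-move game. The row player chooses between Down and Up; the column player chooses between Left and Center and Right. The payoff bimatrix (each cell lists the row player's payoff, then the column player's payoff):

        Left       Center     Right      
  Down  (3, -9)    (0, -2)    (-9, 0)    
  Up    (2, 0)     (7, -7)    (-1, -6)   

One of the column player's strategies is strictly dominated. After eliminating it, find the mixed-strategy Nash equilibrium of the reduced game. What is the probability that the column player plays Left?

q = 8/9

The column player's strategy Center is strictly dominated by Right: 0 > -2 and -6 > -7. Eliminate Center.
The row player's indifference between Down and Up determines the column player's mixing probability q:
  the row player's expected payoff from Down: q·3 + (1−q)·(-9) = 12q - 9
  the row player's expected payoff from Up: q·2 + (1−q)·(-1) = 3q - 1
  12q - 9 = 3q - 1  ⇒  9q = 8  ⇒  q = 8/9.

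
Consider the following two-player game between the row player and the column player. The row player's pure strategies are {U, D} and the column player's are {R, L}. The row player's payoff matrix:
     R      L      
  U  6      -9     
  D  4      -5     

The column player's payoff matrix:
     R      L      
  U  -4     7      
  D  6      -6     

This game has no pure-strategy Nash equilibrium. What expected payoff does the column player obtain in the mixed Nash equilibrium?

18/23

The column player's indifference between R and L determines the row player's mixing probability p:
  the column player's expected payoff from R: p·(-4) + (1−p)·6 = -10p + 6
  the column player's expected payoff from L: p·7 + (1−p)·(-6) = 13p - 6
  -10p + 6 = 13p - 6  ⇒  -23p = -12  ⇒  p = 12/23.
At equilibrium the column player is indifferent across columns, so the column player's payoff equals the payoff from R: (12/23)·(-4) + (11/23)·6 = 18/23.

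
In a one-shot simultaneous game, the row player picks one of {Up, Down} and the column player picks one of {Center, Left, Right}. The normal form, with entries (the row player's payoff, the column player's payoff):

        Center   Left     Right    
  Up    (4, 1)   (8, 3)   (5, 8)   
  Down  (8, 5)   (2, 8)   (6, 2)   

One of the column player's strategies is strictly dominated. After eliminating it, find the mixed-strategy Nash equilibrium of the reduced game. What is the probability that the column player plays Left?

The column player's strategy Center is strictly dominated by Left: 3 > 1 and 8 > 5. Eliminate Center.
In a mixed equilibrium the row player is indifferent between Up and Down; this condition fixes q.
  the row player's expected payoff from Up: q·8 + (1−q)·5 = 3q + 5
  the row player's expected payoff from Down: q·2 + (1−q)·6 = -4q + 6
  3q + 5 = -4q + 6  ⇒  7q = 1  ⇒  q = 1/7.

q = 1/7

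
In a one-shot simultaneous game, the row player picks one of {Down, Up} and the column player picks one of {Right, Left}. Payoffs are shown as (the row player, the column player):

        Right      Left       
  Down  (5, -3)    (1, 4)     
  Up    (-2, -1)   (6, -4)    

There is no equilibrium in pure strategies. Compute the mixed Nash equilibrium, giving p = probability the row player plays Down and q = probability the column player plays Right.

For the column player to be willing to mix, the column player must be indifferent between Right and Left, which pins down the row player's mix.
  the column player's expected payoff from Right: p·(-3) + (1−p)·(-1) = -2p - 1
  the column player's expected payoff from Left: p·4 + (1−p)·(-4) = 8p - 4
  -2p - 1 = 8p - 4  ⇒  -10p = -3  ⇒  p = 3/10.
The column player's mix must leave the row player indifferent between Down and Up.
  the row player's payoff to Down: q·5 + (1−q)·1 = 4q + 1
  the row player's payoff to Up: q·(-2) + (1−q)·6 = -8q + 6
  4q + 1 = -8q + 6  ⇒  12q = 5  ⇒  q = 5/12.

p = 3/10, q = 5/12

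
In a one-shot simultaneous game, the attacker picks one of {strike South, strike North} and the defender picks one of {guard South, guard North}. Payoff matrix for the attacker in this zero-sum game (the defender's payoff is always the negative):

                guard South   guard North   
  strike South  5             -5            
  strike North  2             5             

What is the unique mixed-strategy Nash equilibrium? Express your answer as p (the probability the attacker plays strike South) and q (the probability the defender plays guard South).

In a mixed equilibrium the defender is indifferent between guard South and guard North; this condition fixes p.
  the defender's payoff from guard South: p·(-5) + (1−p)·(-2) = -3p - 2
  the defender's payoff from guard North: p·5 + (1−p)·(-5) = 10p - 5
  -3p - 2 = 10p - 5  ⇒  -13p = -3  ⇒  p = 3/13.
The defender's mix must leave the attacker indifferent between strike South and strike North.
  the attacker's expected payoff from strike South: q·5 + (1−q)·(-5) = 10q - 5
  the attacker's expected payoff from strike North: q·2 + (1−q)·5 = -3q + 5
  10q - 5 = -3q + 5  ⇒  13q = 10  ⇒  q = 10/13.

p = 3/13, q = 10/13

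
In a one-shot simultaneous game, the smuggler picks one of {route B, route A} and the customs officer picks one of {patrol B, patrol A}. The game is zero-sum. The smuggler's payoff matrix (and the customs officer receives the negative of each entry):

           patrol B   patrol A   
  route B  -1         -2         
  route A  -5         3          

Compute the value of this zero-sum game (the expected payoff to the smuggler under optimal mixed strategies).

Set the smuggler's expected payoff from route B equal to that from route A:
  the smuggler's payoff from route B: q·(-1) + (1−q)·(-2) = q - 2
  the smuggler's payoff from route A: q·(-5) + (1−q)·3 = -8q + 3
  q - 2 = -8q + 3  ⇒  9q = 5  ⇒  q = 5/9.
The value is the smuggler's expected payoff against this mix (using route B): (5/9)·(-1) + (4/9)·(-2) = -13/9.

v = -13/9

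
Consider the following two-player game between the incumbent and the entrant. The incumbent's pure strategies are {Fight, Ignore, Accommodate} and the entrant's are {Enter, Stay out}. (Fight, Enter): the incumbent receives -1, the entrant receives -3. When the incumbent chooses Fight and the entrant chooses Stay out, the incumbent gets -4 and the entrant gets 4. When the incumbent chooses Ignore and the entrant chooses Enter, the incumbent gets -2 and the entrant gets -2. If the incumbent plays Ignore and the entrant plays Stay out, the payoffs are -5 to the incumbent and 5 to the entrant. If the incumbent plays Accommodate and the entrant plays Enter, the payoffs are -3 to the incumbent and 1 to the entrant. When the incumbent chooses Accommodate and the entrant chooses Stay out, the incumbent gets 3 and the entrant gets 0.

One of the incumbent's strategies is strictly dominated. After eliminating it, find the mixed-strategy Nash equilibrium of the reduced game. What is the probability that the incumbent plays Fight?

The incumbent's strategy Ignore is strictly dominated by Fight: -1 > -2 and -4 > -5. Eliminate Ignore.
The entrant's indifference between Enter and Stay out determines the incumbent's mixing probability p:
  the entrant's payoff from Enter: p·(-3) + (1−p)·1 = -4p + 1
  the entrant's payoff from Stay out: p·4 + (1−p)·0 = 4p
  -4p + 1 = 4p  ⇒  -8p = -1  ⇒  p = 1/8.

p = 1/8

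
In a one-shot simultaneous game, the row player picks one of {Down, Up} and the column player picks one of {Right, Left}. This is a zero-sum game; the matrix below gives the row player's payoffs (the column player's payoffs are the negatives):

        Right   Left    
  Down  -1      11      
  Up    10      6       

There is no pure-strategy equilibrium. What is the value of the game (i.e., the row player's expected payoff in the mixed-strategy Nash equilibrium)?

In a mixed equilibrium the row player is indifferent between Down and Up; this condition fixes q.
  the row player's expected payoff from Down: q·(-1) + (1−q)·11 = -12q + 11
  the row player's expected payoff from Up: q·10 + (1−q)·6 = 4q + 6
  -12q + 11 = 4q + 6  ⇒  -16q = -5  ⇒  q = 5/16.
The value is the row player's expected payoff against this mix (using Down): (5/16)·(-1) + (11/16)·11 = 29/4.

v = 29/4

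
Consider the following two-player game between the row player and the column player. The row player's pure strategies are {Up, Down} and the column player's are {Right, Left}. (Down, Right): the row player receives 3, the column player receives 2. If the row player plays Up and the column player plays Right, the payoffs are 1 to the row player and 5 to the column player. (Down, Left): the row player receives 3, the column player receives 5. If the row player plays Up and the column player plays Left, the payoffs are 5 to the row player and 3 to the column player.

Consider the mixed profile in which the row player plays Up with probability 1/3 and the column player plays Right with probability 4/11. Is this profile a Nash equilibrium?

Given the row player's mix p = 1/3, the column player's payoff from Right is 3 but from Left is 13/3. The column player strictly prefers Left, so the column player would not mix.
So the proposed profile is not a Nash equilibrium.

No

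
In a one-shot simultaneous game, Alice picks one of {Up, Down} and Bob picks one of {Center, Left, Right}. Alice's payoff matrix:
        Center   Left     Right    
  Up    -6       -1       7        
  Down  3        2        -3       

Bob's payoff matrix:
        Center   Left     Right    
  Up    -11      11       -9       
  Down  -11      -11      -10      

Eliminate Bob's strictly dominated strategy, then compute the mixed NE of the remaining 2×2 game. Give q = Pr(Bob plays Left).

q = 10/13

Bob's strategy Center is strictly dominated by Right: -9 > -11 and -10 > -11. Eliminate Center.
Set Alice's expected payoff from Up equal to that from Down:
  Alice's expected payoff from Up: q·(-1) + (1−q)·7 = -8q + 7
  Alice's expected payoff from Down: q·2 + (1−q)·(-3) = 5q - 3
  -8q + 7 = 5q - 3  ⇒  -13q = -10  ⇒  q = 10/13.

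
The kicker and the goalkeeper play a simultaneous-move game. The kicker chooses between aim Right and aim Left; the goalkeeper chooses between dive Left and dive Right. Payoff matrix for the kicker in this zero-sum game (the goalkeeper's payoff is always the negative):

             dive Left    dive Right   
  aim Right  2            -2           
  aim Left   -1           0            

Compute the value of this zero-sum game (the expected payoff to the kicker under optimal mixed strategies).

The goalkeeper's mix must leave the kicker indifferent between aim Right and aim Left.
  the kicker's expected payoff from aim Right: q·2 + (1−q)·(-2) = 4q - 2
  the kicker's expected payoff from aim Left: q·(-1) + (1−q)·0 = -q
  4q - 2 = -q  ⇒  5q = 2  ⇒  q = 2/5.
The value is the kicker's expected payoff against this mix (using aim Right): (2/5)·2 + (3/5)·(-2) = -2/5.

v = -2/5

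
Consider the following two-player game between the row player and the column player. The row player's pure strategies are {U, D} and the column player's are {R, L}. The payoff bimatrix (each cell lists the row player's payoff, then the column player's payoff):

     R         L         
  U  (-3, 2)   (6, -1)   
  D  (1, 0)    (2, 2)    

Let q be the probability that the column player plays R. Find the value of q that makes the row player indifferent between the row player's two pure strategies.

q = 1/2

In a mixed equilibrium the row player is indifferent between U and D; this condition fixes q.
  the row player's expected payoff from U: q·(-3) + (1−q)·6 = -9q + 6
  the row player's expected payoff from D: q·1 + (1−q)·2 = -q + 2
  -9q + 6 = -q + 2  ⇒  -8q = -4  ⇒  q = 1/2.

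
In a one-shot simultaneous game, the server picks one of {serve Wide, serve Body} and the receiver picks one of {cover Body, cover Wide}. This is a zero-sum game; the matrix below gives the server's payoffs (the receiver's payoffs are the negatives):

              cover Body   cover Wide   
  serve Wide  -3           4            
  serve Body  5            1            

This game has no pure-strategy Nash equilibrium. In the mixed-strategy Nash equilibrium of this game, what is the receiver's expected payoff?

In a mixed equilibrium the receiver is indifferent between cover Body and cover Wide; this condition fixes p.
  the receiver's payoff from cover Body: p·3 + (1−p)·(-5) = 8p - 5
  the receiver's payoff from cover Wide: p·(-4) + (1−p)·(-1) = -3p - 1
  8p - 5 = -3p - 1  ⇒  11p = 4  ⇒  p = 4/11.
At equilibrium the receiver is indifferent across columns, so the receiver's payoff equals the payoff from cover Body: (4/11)·3 + (7/11)·(-5) = -23/11.

-23/11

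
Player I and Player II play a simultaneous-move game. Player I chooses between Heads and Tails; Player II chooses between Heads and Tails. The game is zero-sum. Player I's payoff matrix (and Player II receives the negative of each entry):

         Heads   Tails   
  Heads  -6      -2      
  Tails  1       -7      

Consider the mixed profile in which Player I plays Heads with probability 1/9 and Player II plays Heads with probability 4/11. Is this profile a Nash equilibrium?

Given Player I's mix p = 1/9, Player II's payoff from Heads is -2/9 but from Tails is 58/9. Player II strictly prefers Tails, so Player II would not mix.
So the proposed profile is not a Nash equilibrium.

No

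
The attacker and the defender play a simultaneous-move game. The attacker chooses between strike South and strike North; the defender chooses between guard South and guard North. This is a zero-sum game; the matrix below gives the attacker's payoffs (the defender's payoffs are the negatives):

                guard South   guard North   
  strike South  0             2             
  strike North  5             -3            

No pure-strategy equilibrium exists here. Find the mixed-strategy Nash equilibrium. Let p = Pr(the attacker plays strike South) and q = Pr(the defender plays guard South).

p = 4/5, q = 1/2

The attacker's mix must leave the defender indifferent between guard South and guard North.
  the defender's payoff from guard South: p·0 + (1−p)·(-5) = 5p - 5
  the defender's payoff from guard North: p·(-2) + (1−p)·3 = -5p + 3
  5p - 5 = -5p + 3  ⇒  10p = 8  ⇒  p = 4/5.
In a mixed equilibrium the attacker is indifferent between strike South and strike North; this condition fixes q.
  the attacker's expected payoff from strike South: q·0 + (1−q)·2 = -2q + 2
  the attacker's expected payoff from strike North: q·5 + (1−q)·(-3) = 8q - 3
  -2q + 2 = 8q - 3  ⇒  -10q = -5  ⇒  q = 1/2.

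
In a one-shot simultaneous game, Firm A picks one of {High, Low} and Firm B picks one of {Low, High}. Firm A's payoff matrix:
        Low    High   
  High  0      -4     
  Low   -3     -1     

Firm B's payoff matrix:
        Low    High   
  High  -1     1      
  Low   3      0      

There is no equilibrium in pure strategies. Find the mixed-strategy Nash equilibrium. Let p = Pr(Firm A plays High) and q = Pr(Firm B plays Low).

p = 3/5, q = 1/2

Set Firm B's expected payoff from Low equal to that from High:
  Firm B's expected payoff from Low: p·(-1) + (1−p)·3 = -4p + 3
  Firm B's expected payoff from High: p·1 + (1−p)·0 = p
  -4p + 3 = p  ⇒  -5p = -3  ⇒  p = 3/5.
For Firm A to be willing to mix, Firm A must be indifferent between High and Low, which pins down Firm B's mix.
  Firm A's payoff to High: q·0 + (1−q)·(-4) = 4q - 4
  Firm A's payoff to Low: q·(-3) + (1−q)·(-1) = -2q - 1
  4q - 4 = -2q - 1  ⇒  6q = 3  ⇒  q = 1/2.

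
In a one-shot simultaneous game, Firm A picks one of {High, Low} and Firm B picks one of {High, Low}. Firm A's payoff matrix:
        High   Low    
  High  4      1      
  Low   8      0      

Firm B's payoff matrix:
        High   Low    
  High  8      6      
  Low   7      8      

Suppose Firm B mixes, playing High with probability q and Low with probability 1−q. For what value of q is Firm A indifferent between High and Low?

Set Firm A's expected payoff from High equal to that from Low:
  Firm A's expected payoff from High: q·4 + (1−q)·1 = 3q + 1
  Firm A's expected payoff from Low: q·8 + (1−q)·0 = 8q
  3q + 1 = 8q  ⇒  -5q = -1  ⇒  q = 1/5.

q = 1/5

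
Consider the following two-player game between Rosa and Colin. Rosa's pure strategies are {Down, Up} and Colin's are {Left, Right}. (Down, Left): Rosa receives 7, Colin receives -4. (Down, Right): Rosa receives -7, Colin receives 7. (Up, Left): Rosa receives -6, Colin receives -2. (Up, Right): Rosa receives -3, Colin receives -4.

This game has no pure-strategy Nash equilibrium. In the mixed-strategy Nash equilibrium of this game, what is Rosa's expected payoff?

In a mixed equilibrium Rosa is indifferent between Down and Up; this condition fixes q.
  Rosa's payoff to Down: q·7 + (1−q)·(-7) = 14q - 7
  Rosa's payoff to Up: q·(-6) + (1−q)·(-3) = -3q - 3
  14q - 7 = -3q - 3  ⇒  17q = 4  ⇒  q = 4/17.
At equilibrium Rosa is indifferent across rows, so Rosa's payoff equals the payoff from Down: (4/17)·7 + (13/17)·(-7) = -63/17.

-63/17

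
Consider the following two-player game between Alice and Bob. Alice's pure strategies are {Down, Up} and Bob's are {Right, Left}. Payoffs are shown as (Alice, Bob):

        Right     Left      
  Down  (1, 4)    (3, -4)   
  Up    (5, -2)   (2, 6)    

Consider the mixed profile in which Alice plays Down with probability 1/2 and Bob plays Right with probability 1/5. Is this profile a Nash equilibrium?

Check Bob's indifference given Alice's mix p = 1/2:
  payoff from Right = 1; payoff from Left = 1 — equal.
Check Alice's indifference given Bob's mix q = 1/5:
  payoff from Down = 13/5; payoff from Up = 13/5 — equal.
Both players are indifferent, so neither can profitably deviate.

Yes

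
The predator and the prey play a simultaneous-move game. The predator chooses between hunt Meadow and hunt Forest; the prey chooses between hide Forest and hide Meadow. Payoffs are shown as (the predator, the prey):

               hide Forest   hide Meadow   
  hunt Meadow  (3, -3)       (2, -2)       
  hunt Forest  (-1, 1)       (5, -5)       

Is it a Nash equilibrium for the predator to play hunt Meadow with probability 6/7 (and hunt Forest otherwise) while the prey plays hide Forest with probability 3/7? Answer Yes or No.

Yes

Check the prey's indifference given the predator's mix p = 6/7:
  payoff from hide Forest = -17/7; payoff from hide Meadow = -17/7 — equal.
Check the predator's indifference given the prey's mix q = 3/7:
  payoff from hunt Meadow = 17/7; payoff from hunt Forest = 17/7 — equal.
Both players are indifferent, so neither can profitably deviate.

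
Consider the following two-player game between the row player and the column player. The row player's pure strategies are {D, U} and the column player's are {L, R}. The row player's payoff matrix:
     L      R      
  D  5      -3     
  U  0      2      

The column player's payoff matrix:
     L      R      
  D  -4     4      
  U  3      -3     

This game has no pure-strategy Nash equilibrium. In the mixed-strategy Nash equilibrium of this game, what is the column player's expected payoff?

0

The row player's mix must leave the column player indifferent between L and R.
  the column player's expected payoff from L: p·(-4) + (1−p)·3 = -7p + 3
  the column player's expected payoff from R: p·4 + (1−p)·(-3) = 7p - 3
  -7p + 3 = 7p - 3  ⇒  -14p = -6  ⇒  p = 3/7.
At equilibrium the column player is indifferent across columns, so the column player's payoff equals the payoff from L: (3/7)·(-4) + (4/7)·3 = 0.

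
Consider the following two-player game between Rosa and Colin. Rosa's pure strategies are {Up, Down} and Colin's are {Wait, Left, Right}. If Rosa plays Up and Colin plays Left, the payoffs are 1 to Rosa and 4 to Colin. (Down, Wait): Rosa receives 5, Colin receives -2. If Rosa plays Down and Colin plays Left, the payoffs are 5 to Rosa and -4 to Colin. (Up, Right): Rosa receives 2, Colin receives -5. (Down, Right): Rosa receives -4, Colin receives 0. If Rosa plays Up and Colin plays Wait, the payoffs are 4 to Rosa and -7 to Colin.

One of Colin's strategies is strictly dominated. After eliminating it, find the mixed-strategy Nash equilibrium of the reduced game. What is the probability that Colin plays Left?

q = 3/5

Colin's strategy Wait is strictly dominated by Right: -5 > -7 and 0 > -2. Eliminate Wait.
Rosa's indifference between Up and Down determines Colin's mixing probability q:
  Rosa's expected payoff from Up: q·1 + (1−q)·2 = -q + 2
  Rosa's expected payoff from Down: q·5 + (1−q)·(-4) = 9q - 4
  -q + 2 = 9q - 4  ⇒  -10q = -6  ⇒  q = 3/5.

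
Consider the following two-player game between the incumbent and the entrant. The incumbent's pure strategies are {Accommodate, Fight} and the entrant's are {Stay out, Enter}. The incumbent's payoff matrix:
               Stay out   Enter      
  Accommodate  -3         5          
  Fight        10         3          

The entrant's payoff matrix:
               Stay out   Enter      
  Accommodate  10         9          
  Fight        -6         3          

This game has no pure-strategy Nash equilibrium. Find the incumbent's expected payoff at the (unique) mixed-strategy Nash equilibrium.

59/15

Set the incumbent's expected payoff from Accommodate equal to that from Fight:
  the incumbent's payoff to Accommodate: q·(-3) + (1−q)·5 = -8q + 5
  the incumbent's payoff to Fight: q·10 + (1−q)·3 = 7q + 3
  -8q + 5 = 7q + 3  ⇒  -15q = -2  ⇒  q = 2/15.
At equilibrium the incumbent is indifferent across rows, so the incumbent's payoff equals the payoff from Accommodate: (2/15)·(-3) + (13/15)·5 = 59/15.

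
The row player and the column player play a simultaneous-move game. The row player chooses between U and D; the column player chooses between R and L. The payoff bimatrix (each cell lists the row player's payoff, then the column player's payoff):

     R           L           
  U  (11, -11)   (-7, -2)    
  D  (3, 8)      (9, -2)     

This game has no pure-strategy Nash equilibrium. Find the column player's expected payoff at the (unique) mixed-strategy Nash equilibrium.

-2

In a mixed equilibrium the column player is indifferent between R and L; this condition fixes p.
  the column player's expected payoff from R: p·(-11) + (1−p)·8 = -19p + 8
  the column player's expected payoff from L: p·(-2) + (1−p)·(-2) = -2
  -19p + 8 = -2  ⇒  -19p = -10  ⇒  p = 10/19.
At equilibrium the column player is indifferent across columns, so the column player's payoff equals the payoff from R: (10/19)·(-11) + (9/19)·8 = -2.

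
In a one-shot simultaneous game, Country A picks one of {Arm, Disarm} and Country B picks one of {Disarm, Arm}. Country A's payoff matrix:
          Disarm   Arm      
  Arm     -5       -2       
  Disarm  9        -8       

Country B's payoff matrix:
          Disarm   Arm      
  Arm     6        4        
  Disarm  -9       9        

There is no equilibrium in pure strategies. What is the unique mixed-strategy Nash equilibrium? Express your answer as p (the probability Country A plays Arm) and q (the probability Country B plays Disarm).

p = 9/10, q = 3/10

Set Country B's expected payoff from Disarm equal to that from Arm:
  Country B's payoff from Disarm: p·6 + (1−p)·(-9) = 15p - 9
  Country B's payoff from Arm: p·4 + (1−p)·9 = -5p + 9
  15p - 9 = -5p + 9  ⇒  20p = 18  ⇒  p = 9/10.
Country B's mix must leave Country A indifferent between Arm and Disarm.
  Country A's expected payoff from Arm: q·(-5) + (1−q)·(-2) = -3q - 2
  Country A's expected payoff from Disarm: q·9 + (1−q)·(-8) = 17q - 8
  -3q - 2 = 17q - 8  ⇒  -20q = -6  ⇒  q = 3/10.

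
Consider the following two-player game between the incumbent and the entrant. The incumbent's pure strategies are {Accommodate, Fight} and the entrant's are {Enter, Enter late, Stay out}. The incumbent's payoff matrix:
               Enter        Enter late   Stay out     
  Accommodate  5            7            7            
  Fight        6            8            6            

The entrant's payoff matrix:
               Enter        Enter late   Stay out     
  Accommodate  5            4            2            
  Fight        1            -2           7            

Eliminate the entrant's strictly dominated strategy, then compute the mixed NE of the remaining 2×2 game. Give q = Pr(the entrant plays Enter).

The entrant's strategy Enter late is strictly dominated by Enter: 5 > 4 and 1 > -2. Eliminate Enter late.
The entrant's mix must leave the incumbent indifferent between Accommodate and Fight.
  the incumbent's payoff from Accommodate: q·5 + (1−q)·7 = -2q + 7
  the incumbent's payoff from Fight: q·6 + (1−q)·6 = 6
  -2q + 7 = 6  ⇒  -2q = -1  ⇒  q = 1/2.

q = 1/2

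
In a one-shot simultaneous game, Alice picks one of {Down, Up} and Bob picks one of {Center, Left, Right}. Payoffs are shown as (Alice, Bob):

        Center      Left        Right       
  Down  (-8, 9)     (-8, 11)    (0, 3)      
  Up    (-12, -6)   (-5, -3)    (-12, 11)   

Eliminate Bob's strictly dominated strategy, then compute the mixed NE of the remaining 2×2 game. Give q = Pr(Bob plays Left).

q = 4/5

Bob's strategy Center is strictly dominated by Left: 11 > 9 and -3 > -6. Eliminate Center.
For Alice to be willing to mix, Alice must be indifferent between Down and Up, which pins down Bob's mix.
  Alice's payoff from Down: q·(-8) + (1−q)·0 = -8q
  Alice's payoff from Up: q·(-5) + (1−q)·(-12) = 7q - 12
  -8q = 7q - 12  ⇒  -15q = -12  ⇒  q = 4/5.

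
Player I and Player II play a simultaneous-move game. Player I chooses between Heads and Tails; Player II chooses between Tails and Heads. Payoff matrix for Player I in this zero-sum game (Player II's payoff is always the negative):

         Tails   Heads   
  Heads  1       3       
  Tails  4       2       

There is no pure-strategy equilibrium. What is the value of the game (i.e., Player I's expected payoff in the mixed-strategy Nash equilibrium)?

Set Player I's expected payoff from Heads equal to that from Tails:
  Player I's payoff from Heads: q·1 + (1−q)·3 = -2q + 3
  Player I's payoff from Tails: q·4 + (1−q)·2 = 2q + 2
  -2q + 3 = 2q + 2  ⇒  -4q = -1  ⇒  q = 1/4.
The value is Player I's expected payoff against this mix (using Heads): (1/4)·1 + (3/4)·3 = 5/2.

v = 5/2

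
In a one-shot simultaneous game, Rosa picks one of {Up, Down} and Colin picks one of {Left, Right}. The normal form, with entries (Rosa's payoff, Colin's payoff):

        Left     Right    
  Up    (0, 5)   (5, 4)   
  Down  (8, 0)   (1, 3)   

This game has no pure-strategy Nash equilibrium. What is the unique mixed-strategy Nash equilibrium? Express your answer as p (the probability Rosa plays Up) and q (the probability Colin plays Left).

p = 3/4, q = 1/3

Colin's indifference between Left and Right determines Rosa's mixing probability p:
  Colin's payoff from Left: p·5 + (1−p)·0 = 5p
  Colin's payoff from Right: p·4 + (1−p)·3 = p + 3
  5p = p + 3  ⇒  4p = 3  ⇒  p = 3/4.
In a mixed equilibrium Rosa is indifferent between Up and Down; this condition fixes q.
  Rosa's expected payoff from Up: q·0 + (1−q)·5 = -5q + 5
  Rosa's expected payoff from Down: q·8 + (1−q)·1 = 7q + 1
  -5q + 5 = 7q + 1  ⇒  -12q = -4  ⇒  q = 1/3.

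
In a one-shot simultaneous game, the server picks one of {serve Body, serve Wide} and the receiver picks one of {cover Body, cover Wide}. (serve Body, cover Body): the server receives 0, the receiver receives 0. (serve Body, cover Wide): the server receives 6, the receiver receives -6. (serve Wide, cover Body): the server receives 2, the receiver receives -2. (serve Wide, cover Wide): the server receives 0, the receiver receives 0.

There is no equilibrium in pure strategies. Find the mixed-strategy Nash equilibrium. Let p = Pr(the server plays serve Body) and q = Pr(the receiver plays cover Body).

For the receiver to be willing to mix, the receiver must be indifferent between cover Body and cover Wide, which pins down the server's mix.
  the receiver's payoff from cover Body: p·0 + (1−p)·(-2) = 2p - 2
  the receiver's payoff from cover Wide: p·(-6) + (1−p)·0 = -6p
  2p - 2 = -6p  ⇒  8p = 2  ⇒  p = 1/4.
For the server to be willing to mix, the server must be indifferent between serve Body and serve Wide, which pins down the receiver's mix.
  the server's payoff from serve Body: q·0 + (1−q)·6 = -6q + 6
  the server's payoff from serve Wide: q·2 + (1−q)·0 = 2q
  -6q + 6 = 2q  ⇒  -8q = -6  ⇒  q = 3/4.

p = 1/4, q = 3/4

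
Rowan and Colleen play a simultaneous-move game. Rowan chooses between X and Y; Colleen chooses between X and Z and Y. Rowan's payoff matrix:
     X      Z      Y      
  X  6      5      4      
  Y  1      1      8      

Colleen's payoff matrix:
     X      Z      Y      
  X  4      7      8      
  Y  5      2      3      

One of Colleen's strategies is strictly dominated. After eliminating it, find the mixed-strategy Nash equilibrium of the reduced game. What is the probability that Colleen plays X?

Colleen's strategy Z is strictly dominated by Y: 8 > 7 and 3 > 2. Eliminate Z.
In a mixed equilibrium Rowan is indifferent between X and Y; this condition fixes q.
  Rowan's payoff from X: q·6 + (1−q)·4 = 2q + 4
  Rowan's payoff from Y: q·1 + (1−q)·8 = -7q + 8
  2q + 4 = -7q + 8  ⇒  9q = 4  ⇒  q = 4/9.

q = 4/9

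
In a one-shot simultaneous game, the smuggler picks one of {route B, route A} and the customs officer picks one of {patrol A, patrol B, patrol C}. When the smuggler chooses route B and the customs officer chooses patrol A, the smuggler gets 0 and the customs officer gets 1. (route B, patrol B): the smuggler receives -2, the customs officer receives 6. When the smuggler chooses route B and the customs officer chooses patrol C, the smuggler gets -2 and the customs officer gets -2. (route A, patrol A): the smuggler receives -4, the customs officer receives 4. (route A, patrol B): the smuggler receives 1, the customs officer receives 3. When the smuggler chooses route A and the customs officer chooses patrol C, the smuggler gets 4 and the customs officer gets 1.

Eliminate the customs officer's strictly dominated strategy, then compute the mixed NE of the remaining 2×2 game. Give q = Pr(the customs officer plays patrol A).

The customs officer's strategy patrol C is strictly dominated by patrol A: 1 > -2 and 4 > 1. Eliminate patrol C.
In a mixed equilibrium the smuggler is indifferent between route B and route A; this condition fixes q.
  the smuggler's payoff to route B: q·0 + (1−q)·(-2) = 2q - 2
  the smuggler's payoff to route A: q·(-4) + (1−q)·1 = -5q + 1
  2q - 2 = -5q + 1  ⇒  7q = 3  ⇒  q = 3/7.

q = 3/7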